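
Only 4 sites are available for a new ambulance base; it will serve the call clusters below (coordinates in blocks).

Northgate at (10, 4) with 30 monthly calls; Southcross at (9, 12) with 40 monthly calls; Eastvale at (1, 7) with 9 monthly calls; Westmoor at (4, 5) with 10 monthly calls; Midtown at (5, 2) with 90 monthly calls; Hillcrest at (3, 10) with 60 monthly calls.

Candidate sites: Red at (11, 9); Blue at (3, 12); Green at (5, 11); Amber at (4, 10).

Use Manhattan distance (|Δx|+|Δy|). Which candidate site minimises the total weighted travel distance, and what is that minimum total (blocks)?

Amber, total 1614 blocks

Total weighted distance at each candidate:
  Red (11, 9): total = 2308
  Blue (3, 12): total = 2033
  Green (5, 11): total = 1692
  Amber (4, 10): total = 1614
Minimum is at Amber with total 1614 blocks.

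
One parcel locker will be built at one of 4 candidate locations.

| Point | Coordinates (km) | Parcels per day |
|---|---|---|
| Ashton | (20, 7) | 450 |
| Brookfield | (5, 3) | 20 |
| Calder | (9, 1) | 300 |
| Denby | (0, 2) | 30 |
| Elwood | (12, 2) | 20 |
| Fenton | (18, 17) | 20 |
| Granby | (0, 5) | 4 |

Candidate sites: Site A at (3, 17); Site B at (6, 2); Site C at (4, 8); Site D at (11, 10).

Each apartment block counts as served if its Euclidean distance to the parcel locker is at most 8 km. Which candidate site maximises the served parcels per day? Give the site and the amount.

Coverage radius r = 8 km; a point is covered iff (Δx)²+(Δy)² ≤ 8² = 64.
  Site A (3, 17): covers {none} → 0
  Site B (6, 2): covers {Brookfield, Calder, Denby, Elwood, Granby} → 374
  Site C (4, 8): covers {Brookfield, Denby, Granby} → 54
  Site D (11, 10): covers {none} → 0
Maximum coverage at Site B: 374 parcels per day.

Site B, covering 374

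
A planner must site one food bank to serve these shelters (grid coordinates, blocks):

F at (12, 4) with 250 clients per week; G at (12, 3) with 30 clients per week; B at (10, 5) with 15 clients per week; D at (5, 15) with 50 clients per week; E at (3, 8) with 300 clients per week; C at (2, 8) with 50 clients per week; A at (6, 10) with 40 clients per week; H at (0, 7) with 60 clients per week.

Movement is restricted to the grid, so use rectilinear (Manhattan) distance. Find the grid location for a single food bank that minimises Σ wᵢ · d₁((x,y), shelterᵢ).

Manhattan distance separates: Σwᵢ(|x−xᵢ|+|y−yᵢ|) = Σwᵢ|x−xᵢ| + Σwᵢ|y−yᵢ|, so x and y are optimised independently as 1-D weighted medians.
Total weight W = 795; half = 397.5.
x-coordinate, sorted with cumulative weight:
  x=0 (H, w=60) cum 60
  x=2 (C, w=50) cum 110
  x=3 (E, w=300) cum 410  ← median
  x=5 (D, w=50) cum 460
  x=6 (A, w=40) cum 500
  x=10 (B, w=15) cum 515
  x=12 (F, w=250) cum 765
  x=12 (G, w=30) cum 795
⇒ x* = 3
y-coordinate, sorted with cumulative weight:
  y=3 (G, w=30) cum 30
  y=4 (F, w=250) cum 280
  y=5 (B, w=15) cum 295
  y=7 (H, w=60) cum 355
  y=8 (E, w=300) cum 655  ← median
  y=8 (C, w=50) cum 705
  y=10 (A, w=40) cum 745
  y=15 (D, w=50) cum 795
⇒ y* = 8

(3, 8)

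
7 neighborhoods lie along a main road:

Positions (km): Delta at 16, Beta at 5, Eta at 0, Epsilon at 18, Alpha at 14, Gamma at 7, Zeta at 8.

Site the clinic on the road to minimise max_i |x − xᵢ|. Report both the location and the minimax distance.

location 9, max distance 9

The 1-center on a line is the midpoint of the two extreme points: leftmost at 0, rightmost at 18.
Optimal location = (0 + 18)/2 = 9; maximum distance = (18 − 0)/2 = 9.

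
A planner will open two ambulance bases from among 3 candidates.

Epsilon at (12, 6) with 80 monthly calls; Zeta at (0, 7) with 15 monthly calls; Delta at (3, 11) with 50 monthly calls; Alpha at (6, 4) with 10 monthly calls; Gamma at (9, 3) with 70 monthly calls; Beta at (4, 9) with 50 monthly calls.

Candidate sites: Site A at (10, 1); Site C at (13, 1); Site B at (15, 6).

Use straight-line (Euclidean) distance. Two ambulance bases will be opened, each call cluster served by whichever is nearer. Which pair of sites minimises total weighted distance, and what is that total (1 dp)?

{Site A, Site B}, total 1731.8

Evaluate every pair (each demand assigned to the nearer of the two):
  {Site A, Site B}: total = 1731.8
  {Site A, Site C}: total = 1899.7
  {Site C, Site B}: total = 2064.1
Best pair: {Site A, Site B} with total 1731.8.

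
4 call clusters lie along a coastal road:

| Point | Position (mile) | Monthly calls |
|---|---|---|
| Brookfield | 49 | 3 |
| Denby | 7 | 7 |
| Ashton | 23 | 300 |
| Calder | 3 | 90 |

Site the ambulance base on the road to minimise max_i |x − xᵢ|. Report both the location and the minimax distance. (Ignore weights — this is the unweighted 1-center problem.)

The 1-center on a line is the midpoint of the two extreme points: leftmost at 3, rightmost at 49.
Optimal location = (3 + 49)/2 = 26; maximum distance = (49 − 3)/2 = 23.

location 26, max distance 23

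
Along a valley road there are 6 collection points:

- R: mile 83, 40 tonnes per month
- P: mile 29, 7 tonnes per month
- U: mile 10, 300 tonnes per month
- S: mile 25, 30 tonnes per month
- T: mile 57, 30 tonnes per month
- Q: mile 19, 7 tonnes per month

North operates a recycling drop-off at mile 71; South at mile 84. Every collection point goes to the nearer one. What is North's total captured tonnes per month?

374

The indifferent point is the midpoint (71+84)/2 = 77.5; collection points left of it (closer to North at 71) go to North, those right go to South.
  U at 10 (w=300) → North
  Q at 19 (w=7) → North
  S at 25 (w=30) → North
  P at 29 (w=7) → North
  T at 57 (w=30) → North
  R at 83 (w=40) → South
North captures 374; South captures 40.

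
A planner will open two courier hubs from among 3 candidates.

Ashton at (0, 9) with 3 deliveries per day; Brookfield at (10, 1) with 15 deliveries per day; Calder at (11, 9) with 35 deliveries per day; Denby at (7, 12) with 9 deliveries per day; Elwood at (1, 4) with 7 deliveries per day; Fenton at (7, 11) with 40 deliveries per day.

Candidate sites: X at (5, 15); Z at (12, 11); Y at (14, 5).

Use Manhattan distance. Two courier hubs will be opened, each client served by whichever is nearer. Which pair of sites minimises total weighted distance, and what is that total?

{Z, Y}, total 619

Evaluate every pair (each demand assigned to the nearer of the two):
  {Z, Y}: total = 619
  {X, Z}: total = 668
  {X, Y}: total = 781
Best pair: {Z, Y} with total 619.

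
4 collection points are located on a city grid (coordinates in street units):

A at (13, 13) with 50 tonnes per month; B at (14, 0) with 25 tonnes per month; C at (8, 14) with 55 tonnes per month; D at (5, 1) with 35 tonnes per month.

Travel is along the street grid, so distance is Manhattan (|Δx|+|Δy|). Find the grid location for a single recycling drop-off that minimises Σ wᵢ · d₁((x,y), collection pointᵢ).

Manhattan distance separates: Σwᵢ(|x−xᵢ|+|y−yᵢ|) = Σwᵢ|x−xᵢ| + Σwᵢ|y−yᵢ|, so x and y are optimised independently as 1-D weighted medians.
Total weight W = 165; half = 82.5.
x-coordinate, sorted with cumulative weight:
  x=5 (D, w=35) cum 35
  x=8 (C, w=55) cum 90  ← median
  x=13 (A, w=50) cum 140
  x=14 (B, w=25) cum 165
⇒ x* = 8
y-coordinate, sorted with cumulative weight:
  y=0 (B, w=25) cum 25
  y=1 (D, w=35) cum 60
  y=13 (A, w=50) cum 110  ← median
  y=14 (C, w=55) cum 165
⇒ y* = 13

(8, 13)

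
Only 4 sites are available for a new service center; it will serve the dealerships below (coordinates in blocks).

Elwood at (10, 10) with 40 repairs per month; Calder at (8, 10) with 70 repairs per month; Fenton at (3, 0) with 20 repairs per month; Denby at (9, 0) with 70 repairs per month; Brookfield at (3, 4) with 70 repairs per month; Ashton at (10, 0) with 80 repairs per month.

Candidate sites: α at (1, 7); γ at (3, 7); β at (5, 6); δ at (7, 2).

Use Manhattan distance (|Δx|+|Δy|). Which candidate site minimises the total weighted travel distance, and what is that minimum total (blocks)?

Total weighted distance at each candidate:
  α (1, 7): total = 4040
  γ (3, 7): total = 3340
  β (5, 6): total = 2870
  δ (7, 2): total = 2290
Minimum is at δ with total 2290 blocks.

δ, total 2290 blocks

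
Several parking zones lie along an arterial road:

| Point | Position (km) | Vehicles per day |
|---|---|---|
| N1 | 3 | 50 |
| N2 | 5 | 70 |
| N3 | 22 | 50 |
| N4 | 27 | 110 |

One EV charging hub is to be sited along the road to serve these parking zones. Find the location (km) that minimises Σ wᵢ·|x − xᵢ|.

For a sum of weighted absolute distances on a line, the optimum is the weighted median (not the mean). Total weight W = 280; half-weight = 140.
Sort by position and accumulate weight:
  km 3 (N1, w=50) → cum 50
  km 5 (N2, w=70) → cum 120
  km 22 (N3, w=50) → cum 170  ≥ 140 → median here
  km 27 (N4, w=110) → cum 280
Optimal location: km 22.

x = 22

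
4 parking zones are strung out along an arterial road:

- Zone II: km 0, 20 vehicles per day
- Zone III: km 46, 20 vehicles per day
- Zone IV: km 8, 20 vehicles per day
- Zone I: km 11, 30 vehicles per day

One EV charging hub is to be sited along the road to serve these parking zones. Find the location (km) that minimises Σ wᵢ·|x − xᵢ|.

For a sum of weighted absolute distances on a line, the optimum is the weighted median (not the mean). Total weight W = 90; half-weight = 45.
Sort by position and accumulate weight:
  km 0 (Zone II, w=20) → cum 20
  km 8 (Zone IV, w=20) → cum 40
  km 11 (Zone I, w=30) → cum 70  ≥ 45 → median here
  km 46 (Zone III, w=20) → cum 90
Optimal location: km 11.

x = 11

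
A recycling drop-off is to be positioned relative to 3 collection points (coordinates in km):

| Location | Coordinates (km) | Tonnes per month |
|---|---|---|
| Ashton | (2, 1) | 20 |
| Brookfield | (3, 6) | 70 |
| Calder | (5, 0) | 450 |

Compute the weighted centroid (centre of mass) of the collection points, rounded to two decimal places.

The minimiser of Σwᵢ‖p−pᵢ‖² is the weighted centroid p* = (Σwᵢpᵢ)/(Σwᵢ).
Σwᵢ = 540.
Σwᵢxᵢ = 20·2 + 70·3 + 450·5 = 2500.
Σwᵢyᵢ = 20·1 + 70·6 + 450·0 = 440.
x* = 2500/540 = 4.63, y* = 440/540 = 0.81.

(4.63, 0.81)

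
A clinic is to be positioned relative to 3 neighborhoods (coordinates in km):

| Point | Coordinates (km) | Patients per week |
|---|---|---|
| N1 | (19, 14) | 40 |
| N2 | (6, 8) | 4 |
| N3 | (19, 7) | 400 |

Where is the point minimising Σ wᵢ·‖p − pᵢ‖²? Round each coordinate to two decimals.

(18.88, 7.64)

The minimiser of Σwᵢ‖p−pᵢ‖² is the weighted centroid p* = (Σwᵢpᵢ)/(Σwᵢ).
Σwᵢ = 444.
Σwᵢxᵢ = 40·19 + 4·6 + 400·19 = 8384.
Σwᵢyᵢ = 40·14 + 4·8 + 400·7 = 3392.
x* = 8384/444 = 18.88, y* = 3392/444 = 7.64.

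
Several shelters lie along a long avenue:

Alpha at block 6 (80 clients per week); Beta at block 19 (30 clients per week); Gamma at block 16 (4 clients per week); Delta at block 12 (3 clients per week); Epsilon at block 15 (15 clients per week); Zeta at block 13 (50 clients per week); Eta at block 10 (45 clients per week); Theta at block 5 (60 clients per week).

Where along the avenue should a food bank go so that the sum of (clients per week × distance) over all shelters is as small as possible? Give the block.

x = 10

For a sum of weighted absolute distances on a line, the optimum is the weighted median (not the mean). Total weight W = 287; half-weight = 143.5.
Sort by position and accumulate weight:
  block 5 (Theta, w=60) → cum 60
  block 6 (Alpha, w=80) → cum 140
  block 10 (Eta, w=45) → cum 185  ≥ 143.5 → median here
  block 12 (Delta, w=3) → cum 188
  block 13 (Zeta, w=50) → cum 238
  block 15 (Epsilon, w=15) → cum 253
  block 16 (Gamma, w=4) → cum 257
  block 19 (Beta, w=30) → cum 287
Optimal location: block 10.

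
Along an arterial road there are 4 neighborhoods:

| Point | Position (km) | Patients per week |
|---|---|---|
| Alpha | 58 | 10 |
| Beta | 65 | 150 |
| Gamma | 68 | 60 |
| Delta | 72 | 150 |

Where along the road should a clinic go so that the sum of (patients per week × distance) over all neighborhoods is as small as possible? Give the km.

For a sum of weighted absolute distances on a line, the optimum is the weighted median (not the mean). Total weight W = 370; half-weight = 185.
Sort by position and accumulate weight:
  km 58 (Alpha, w=10) → cum 10
  km 65 (Beta, w=150) → cum 160
  km 68 (Gamma, w=60) → cum 220  ≥ 185 → median here
  km 72 (Delta, w=150) → cum 370
Optimal location: km 68.

x = 68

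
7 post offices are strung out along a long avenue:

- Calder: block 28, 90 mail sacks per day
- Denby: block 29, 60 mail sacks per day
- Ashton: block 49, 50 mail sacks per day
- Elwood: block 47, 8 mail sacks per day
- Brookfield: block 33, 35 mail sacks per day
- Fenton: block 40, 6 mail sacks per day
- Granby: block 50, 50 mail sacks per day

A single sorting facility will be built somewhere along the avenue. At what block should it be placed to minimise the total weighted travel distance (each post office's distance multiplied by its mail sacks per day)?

For a sum of weighted absolute distances on a line, the optimum is the weighted median (not the mean). Total weight W = 299; half-weight = 149.5.
Sort by position and accumulate weight:
  block 28 (Calder, w=90) → cum 90
  block 29 (Denby, w=60) → cum 150  ≥ 149.5 → median here
  block 33 (Brookfield, w=35) → cum 185
  block 40 (Fenton, w=6) → cum 191
  block 47 (Elwood, w=8) → cum 199
  block 49 (Ashton, w=50) → cum 249
  block 50 (Granby, w=50) → cum 299
Optimal location: block 29.

x = 29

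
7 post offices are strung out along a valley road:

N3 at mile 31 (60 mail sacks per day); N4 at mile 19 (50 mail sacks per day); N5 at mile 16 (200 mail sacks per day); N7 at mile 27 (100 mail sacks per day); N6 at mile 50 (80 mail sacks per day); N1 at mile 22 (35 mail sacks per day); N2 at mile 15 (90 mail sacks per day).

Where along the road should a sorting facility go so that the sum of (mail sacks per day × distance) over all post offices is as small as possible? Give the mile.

x = 19

For a sum of weighted absolute distances on a line, the optimum is the weighted median (not the mean). Total weight W = 615; half-weight = 307.5.
Sort by position and accumulate weight:
  mile 15 (N2, w=90) → cum 90
  mile 16 (N5, w=200) → cum 290
  mile 19 (N4, w=50) → cum 340  ≥ 307.5 → median here
  mile 22 (N1, w=35) → cum 375
  mile 27 (N7, w=100) → cum 475
  mile 31 (N3, w=60) → cum 535
  mile 50 (N6, w=80) → cum 615
Optimal location: mile 19.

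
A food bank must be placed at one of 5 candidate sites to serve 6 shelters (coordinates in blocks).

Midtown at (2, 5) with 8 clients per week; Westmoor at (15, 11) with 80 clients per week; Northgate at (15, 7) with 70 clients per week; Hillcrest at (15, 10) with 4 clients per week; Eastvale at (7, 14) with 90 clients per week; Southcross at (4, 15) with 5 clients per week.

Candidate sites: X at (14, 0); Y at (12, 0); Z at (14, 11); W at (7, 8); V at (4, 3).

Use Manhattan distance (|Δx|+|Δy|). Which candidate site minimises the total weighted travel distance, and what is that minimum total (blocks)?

Z, total 1552 blocks

Total weighted distance at each candidate:
  X (14, 0): total = 3715
  Y (12, 0): total = 3817
  Z (14, 11): total = 1552
  W (7, 8): total = 2204
  V (4, 3): total = 3994
Minimum is at Z with total 1552 blocks.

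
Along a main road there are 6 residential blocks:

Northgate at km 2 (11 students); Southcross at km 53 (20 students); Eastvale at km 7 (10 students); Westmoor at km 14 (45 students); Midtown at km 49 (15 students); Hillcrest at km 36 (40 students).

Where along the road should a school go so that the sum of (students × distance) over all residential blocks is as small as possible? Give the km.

For a sum of weighted absolute distances on a line, the optimum is the weighted median (not the mean). Total weight W = 141; half-weight = 70.5.
Sort by position and accumulate weight:
  km 2 (Northgate, w=11) → cum 11
  km 7 (Eastvale, w=10) → cum 21
  km 14 (Westmoor, w=45) → cum 66
  km 36 (Hillcrest, w=40) → cum 106  ≥ 70.5 → median here
  km 49 (Midtown, w=15) → cum 121
  km 53 (Southcross, w=20) → cum 141
Optimal location: km 36.

x = 36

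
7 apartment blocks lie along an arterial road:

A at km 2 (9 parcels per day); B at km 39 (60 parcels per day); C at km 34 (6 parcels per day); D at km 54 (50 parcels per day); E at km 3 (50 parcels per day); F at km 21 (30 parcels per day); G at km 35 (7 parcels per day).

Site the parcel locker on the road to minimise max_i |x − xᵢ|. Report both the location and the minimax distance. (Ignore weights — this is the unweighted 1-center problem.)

The 1-center on a line is the midpoint of the two extreme points: leftmost at 2, rightmost at 54.
Optimal location = (2 + 54)/2 = 28; maximum distance = (54 − 2)/2 = 26.

location 28, max distance 26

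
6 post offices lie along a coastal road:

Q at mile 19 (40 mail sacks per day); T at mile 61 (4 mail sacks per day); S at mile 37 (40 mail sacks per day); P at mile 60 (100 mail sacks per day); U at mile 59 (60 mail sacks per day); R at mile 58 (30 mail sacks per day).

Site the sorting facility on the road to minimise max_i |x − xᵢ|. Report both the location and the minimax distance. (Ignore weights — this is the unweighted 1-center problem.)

location 40, max distance 21

The 1-center on a line is the midpoint of the two extreme points: leftmost at 19, rightmost at 61.
Optimal location = (19 + 61)/2 = 40; maximum distance = (61 − 19)/2 = 21.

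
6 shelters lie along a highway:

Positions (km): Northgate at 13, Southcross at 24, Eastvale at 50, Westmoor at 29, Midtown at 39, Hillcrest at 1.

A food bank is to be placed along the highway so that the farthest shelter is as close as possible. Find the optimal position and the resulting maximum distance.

The 1-center on a line is the midpoint of the two extreme points: leftmost at 1, rightmost at 50.
Optimal location = (1 + 50)/2 = 25.5; maximum distance = (50 − 1)/2 = 24.5.

location 25.5, max distance 24.5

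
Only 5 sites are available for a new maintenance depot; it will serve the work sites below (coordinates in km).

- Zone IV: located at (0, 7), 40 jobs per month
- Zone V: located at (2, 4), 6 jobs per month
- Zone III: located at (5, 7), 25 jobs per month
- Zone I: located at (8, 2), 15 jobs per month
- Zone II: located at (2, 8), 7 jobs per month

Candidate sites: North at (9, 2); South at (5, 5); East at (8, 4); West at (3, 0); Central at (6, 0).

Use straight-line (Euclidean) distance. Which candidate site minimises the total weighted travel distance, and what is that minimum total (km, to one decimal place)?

Total weighted distance at each candidate:
  North (9, 2): total = 695.1
  South (5, 5): total = 377.7
  East (8, 4): total = 564.3
  West (3, 0): total = 648.6
  Central (6, 0): total = 684.5
Minimum is at South with total 377.7 km.

South, total 377.7 km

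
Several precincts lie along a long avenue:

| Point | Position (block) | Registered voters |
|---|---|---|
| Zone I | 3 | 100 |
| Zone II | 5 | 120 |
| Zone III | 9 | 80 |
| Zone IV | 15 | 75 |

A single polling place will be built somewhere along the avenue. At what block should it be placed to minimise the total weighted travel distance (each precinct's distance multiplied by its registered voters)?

x = 5

For a sum of weighted absolute distances on a line, the optimum is the weighted median (not the mean). Total weight W = 375; half-weight = 187.5.
Sort by position and accumulate weight:
  block 3 (Zone I, w=100) → cum 100
  block 5 (Zone II, w=120) → cum 220  ≥ 187.5 → median here
  block 9 (Zone III, w=80) → cum 300
  block 15 (Zone IV, w=75) → cum 375
Optimal location: block 5.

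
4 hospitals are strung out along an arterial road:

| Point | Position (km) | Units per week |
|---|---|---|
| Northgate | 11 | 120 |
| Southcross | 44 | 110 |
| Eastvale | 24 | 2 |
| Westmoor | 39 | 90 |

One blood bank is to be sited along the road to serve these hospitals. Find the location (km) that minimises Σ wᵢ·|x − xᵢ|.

x = 39

For a sum of weighted absolute distances on a line, the optimum is the weighted median (not the mean). Total weight W = 322; half-weight = 161.
Sort by position and accumulate weight:
  km 11 (Northgate, w=120) → cum 120
  km 24 (Eastvale, w=2) → cum 122
  km 39 (Westmoor, w=90) → cum 212  ≥ 161 → median here
  km 44 (Southcross, w=110) → cum 322
Optimal location: km 39.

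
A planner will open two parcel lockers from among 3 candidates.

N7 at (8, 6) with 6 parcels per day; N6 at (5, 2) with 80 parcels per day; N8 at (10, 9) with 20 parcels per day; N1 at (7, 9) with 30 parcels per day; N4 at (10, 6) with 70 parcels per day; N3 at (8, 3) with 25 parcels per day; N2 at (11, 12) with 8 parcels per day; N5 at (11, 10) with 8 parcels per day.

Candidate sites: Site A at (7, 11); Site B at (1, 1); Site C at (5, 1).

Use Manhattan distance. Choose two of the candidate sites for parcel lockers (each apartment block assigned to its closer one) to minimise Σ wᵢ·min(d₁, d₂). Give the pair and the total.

Evaluate every pair (each demand assigned to the nearer of the two):
  {Site A, Site C}: total = 1041
  {Site A, Site B}: total = 1461
  {Site B, Site C}: total = 1769
Best pair: {Site A, Site C} with total 1041.

{Site A, Site C}, total 1041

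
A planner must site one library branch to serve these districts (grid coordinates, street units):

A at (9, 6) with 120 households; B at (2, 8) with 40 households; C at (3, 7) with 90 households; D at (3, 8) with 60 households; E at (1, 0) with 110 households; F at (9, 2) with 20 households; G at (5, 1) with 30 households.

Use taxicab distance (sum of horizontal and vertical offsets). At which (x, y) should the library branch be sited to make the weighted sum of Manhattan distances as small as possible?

Manhattan distance separates: Σwᵢ(|x−xᵢ|+|y−yᵢ|) = Σwᵢ|x−xᵢ| + Σwᵢ|y−yᵢ|, so x and y are optimised independently as 1-D weighted medians.
Total weight W = 470; half = 235.
x-coordinate, sorted with cumulative weight:
  x=1 (E, w=110) cum 110
  x=2 (B, w=40) cum 150
  x=3 (C, w=90) cum 240  ← median
  x=3 (D, w=60) cum 300
  x=5 (G, w=30) cum 330
  x=9 (A, w=120) cum 450
  x=9 (F, w=20) cum 470
⇒ x* = 3
y-coordinate, sorted with cumulative weight:
  y=0 (E, w=110) cum 110
  y=1 (G, w=30) cum 140
  y=2 (F, w=20) cum 160
  y=6 (A, w=120) cum 280  ← median
  y=7 (C, w=90) cum 370
  y=8 (B, w=40) cum 410
  y=8 (D, w=60) cum 470
⇒ y* = 6

(3, 6)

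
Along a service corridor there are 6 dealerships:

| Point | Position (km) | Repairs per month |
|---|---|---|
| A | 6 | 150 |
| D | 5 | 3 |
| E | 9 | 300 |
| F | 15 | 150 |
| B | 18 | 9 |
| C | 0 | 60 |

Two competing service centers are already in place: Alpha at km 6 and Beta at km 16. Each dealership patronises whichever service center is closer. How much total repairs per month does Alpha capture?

The indifferent point is the midpoint (6+16)/2 = 11; dealerships left of it (closer to Alpha at 6) go to Alpha, those right go to Beta.
  C at 0 (w=60) → Alpha
  D at 5 (w=3) → Alpha
  A at 6 (w=150) → Alpha
  E at 9 (w=300) → Alpha
  F at 15 (w=150) → Beta
  B at 18 (w=9) → Beta
Alpha captures 513; Beta captures 159.

513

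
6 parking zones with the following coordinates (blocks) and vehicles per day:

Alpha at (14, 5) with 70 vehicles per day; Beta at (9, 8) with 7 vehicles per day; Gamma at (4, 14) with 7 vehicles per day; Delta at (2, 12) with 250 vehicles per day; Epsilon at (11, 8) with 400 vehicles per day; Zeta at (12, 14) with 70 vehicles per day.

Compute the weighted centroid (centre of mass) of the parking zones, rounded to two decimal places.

The minimiser of Σwᵢ‖p−pᵢ‖² is the weighted centroid p* = (Σwᵢpᵢ)/(Σwᵢ).
Σwᵢ = 804.
Σwᵢxᵢ = 70·14 + 7·9 + 7·4 + 250·2 + 400·11 + 70·12 = 6811.
Σwᵢyᵢ = 70·5 + 7·8 + 7·14 + 250·12 + 400·8 + 70·14 = 7684.
x* = 6811/804 = 8.47, y* = 7684/804 = 9.56.

(8.47, 9.56)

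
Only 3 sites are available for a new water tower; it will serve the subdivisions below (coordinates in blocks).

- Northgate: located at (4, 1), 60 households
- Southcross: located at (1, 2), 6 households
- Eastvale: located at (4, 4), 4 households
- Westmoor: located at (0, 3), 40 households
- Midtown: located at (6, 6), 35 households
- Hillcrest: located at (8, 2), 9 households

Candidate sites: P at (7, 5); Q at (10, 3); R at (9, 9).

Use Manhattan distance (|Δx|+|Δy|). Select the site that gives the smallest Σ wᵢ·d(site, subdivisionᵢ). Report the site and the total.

Total weighted distance at each candidate:
  P (7, 5): total = 956
  Q (10, 3): total = 1240
  R (9, 9): total = 1792
Minimum is at P with total 956 blocks.

P, total 956 blocks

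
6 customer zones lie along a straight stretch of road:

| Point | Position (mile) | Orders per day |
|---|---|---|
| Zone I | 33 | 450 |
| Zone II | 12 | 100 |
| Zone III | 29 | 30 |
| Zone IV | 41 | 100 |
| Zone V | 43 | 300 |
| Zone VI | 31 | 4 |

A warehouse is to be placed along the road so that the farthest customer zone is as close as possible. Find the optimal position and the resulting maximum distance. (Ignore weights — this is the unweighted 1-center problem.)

location 27.5, max distance 15.5

The 1-center on a line is the midpoint of the two extreme points: leftmost at 12, rightmost at 43.
Optimal location = (12 + 43)/2 = 27.5; maximum distance = (43 − 12)/2 = 15.5.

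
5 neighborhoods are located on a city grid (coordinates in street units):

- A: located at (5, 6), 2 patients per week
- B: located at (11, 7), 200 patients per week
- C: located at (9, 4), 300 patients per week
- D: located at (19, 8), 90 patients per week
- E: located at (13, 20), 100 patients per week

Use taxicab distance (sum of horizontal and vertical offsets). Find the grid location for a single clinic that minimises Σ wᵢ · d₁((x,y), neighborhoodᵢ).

Manhattan distance separates: Σwᵢ(|x−xᵢ|+|y−yᵢ|) = Σwᵢ|x−xᵢ| + Σwᵢ|y−yᵢ|, so x and y are optimised independently as 1-D weighted medians.
Total weight W = 692; half = 346.
x-coordinate, sorted with cumulative weight:
  x=5 (A, w=2) cum 2
  x=9 (C, w=300) cum 302
  x=11 (B, w=200) cum 502  ← median
  x=13 (E, w=100) cum 602
  x=19 (D, w=90) cum 692
⇒ x* = 11
y-coordinate, sorted with cumulative weight:
  y=4 (C, w=300) cum 300
  y=6 (A, w=2) cum 302
  y=7 (B, w=200) cum 502  ← median
  y=8 (D, w=90) cum 592
  y=20 (E, w=100) cum 692
⇒ y* = 7

(11, 7)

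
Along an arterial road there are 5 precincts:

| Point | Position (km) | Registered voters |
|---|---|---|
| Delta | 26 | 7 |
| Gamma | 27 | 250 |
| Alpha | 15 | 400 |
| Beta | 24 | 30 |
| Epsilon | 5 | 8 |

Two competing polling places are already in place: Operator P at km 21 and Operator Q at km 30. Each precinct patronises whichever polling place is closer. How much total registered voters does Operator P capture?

The indifferent point is the midpoint (21+30)/2 = 25.5; precincts left of it (closer to Operator P at 21) go to Operator P, those right go to Operator Q.
  Epsilon at 5 (w=8) → Operator P
  Alpha at 15 (w=400) → Operator P
  Beta at 24 (w=30) → Operator P
  Delta at 26 (w=7) → Operator Q
  Gamma at 27 (w=250) → Operator Q
Operator P captures 438; Operator Q captures 257.

438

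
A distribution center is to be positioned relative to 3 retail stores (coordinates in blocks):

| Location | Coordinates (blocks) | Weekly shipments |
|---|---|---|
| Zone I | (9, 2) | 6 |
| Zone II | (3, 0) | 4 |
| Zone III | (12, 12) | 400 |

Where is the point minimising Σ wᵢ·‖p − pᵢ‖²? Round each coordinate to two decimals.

The minimiser of Σwᵢ‖p−pᵢ‖² is the weighted centroid p* = (Σwᵢpᵢ)/(Σwᵢ).
Σwᵢ = 410.
Σwᵢxᵢ = 6·9 + 4·3 + 400·12 = 4866.
Σwᵢyᵢ = 6·2 + 4·0 + 400·12 = 4812.
x* = 4866/410 = 11.87, y* = 4812/410 = 11.74.

(11.87, 11.74)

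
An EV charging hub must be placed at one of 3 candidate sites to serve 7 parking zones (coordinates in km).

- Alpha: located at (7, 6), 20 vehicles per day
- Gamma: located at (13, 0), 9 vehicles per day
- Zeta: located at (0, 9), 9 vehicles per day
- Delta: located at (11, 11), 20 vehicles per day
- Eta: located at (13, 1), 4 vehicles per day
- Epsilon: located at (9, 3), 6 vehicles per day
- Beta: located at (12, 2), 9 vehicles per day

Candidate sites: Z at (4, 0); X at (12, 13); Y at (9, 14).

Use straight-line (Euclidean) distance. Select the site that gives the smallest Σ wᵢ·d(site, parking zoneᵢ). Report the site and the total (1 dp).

Total weighted distance at each candidate:
  Z (4, 0): total = 710.0
  X (12, 13): total = 657.8
  Y (9, 14): total = 692.5
Minimum is at X with total 657.8 km.

X, total 657.8 km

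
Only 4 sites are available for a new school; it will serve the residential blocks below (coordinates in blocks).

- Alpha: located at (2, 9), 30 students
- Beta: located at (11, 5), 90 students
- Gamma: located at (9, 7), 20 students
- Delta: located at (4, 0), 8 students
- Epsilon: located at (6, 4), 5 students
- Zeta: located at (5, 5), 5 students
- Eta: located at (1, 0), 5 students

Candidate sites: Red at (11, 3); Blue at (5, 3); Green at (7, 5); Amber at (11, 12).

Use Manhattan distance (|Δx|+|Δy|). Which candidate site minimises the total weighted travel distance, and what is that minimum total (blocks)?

Green, total 849 blocks

Total weighted distance at each candidate:
  Red (11, 3): total = 965
  Blue (5, 3): total = 1237
  Green (7, 5): total = 849
  Amber (11, 12): total = 1522
Minimum is at Green with total 849 blocks.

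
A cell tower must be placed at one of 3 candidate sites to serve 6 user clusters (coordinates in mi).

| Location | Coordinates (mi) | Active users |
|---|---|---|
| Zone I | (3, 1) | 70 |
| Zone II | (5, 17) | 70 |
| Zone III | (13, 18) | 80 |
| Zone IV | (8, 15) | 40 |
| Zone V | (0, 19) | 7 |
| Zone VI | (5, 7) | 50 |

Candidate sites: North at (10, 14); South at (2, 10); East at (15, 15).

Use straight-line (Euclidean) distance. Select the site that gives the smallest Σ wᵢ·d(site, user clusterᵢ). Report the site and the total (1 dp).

Total weighted distance at each candidate:
  North (10, 14): total = 2439.5
  South (2, 10): total = 2844.2
  East (15, 15): total = 3322.0
Minimum is at North with total 2439.5 mi.

North, total 2439.5 mi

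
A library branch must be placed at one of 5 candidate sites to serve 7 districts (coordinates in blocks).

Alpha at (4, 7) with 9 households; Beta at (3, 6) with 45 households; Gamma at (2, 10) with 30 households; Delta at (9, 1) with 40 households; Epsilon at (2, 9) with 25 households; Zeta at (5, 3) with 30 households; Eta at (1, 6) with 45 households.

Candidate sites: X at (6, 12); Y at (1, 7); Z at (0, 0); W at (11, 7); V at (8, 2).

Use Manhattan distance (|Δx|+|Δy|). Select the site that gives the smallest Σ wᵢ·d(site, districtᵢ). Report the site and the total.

Total weighted distance at each candidate:
  X (6, 12): total = 2178
  Y (1, 7): total = 1202
  Z (0, 0): total = 2094
  W (11, 7): total = 2218
  V (8, 2): total = 1926
Minimum is at Y with total 1202 blocks.

Y, total 1202 blocks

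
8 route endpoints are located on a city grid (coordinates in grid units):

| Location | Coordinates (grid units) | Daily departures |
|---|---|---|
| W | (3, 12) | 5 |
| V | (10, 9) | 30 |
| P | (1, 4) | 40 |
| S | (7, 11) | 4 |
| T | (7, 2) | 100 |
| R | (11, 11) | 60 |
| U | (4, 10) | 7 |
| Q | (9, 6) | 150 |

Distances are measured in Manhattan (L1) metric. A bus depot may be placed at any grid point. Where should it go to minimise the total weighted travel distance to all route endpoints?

Manhattan distance separates: Σwᵢ(|x−xᵢ|+|y−yᵢ|) = Σwᵢ|x−xᵢ| + Σwᵢ|y−yᵢ|, so x and y are optimised independently as 1-D weighted medians.
Total weight W = 396; half = 198.
x-coordinate, sorted with cumulative weight:
  x=1 (P, w=40) cum 40
  x=3 (W, w=5) cum 45
  x=4 (U, w=7) cum 52
  x=7 (S, w=4) cum 56
  x=7 (T, w=100) cum 156
  x=9 (Q, w=150) cum 306  ← median
  x=10 (V, w=30) cum 336
  x=11 (R, w=60) cum 396
⇒ x* = 9
y-coordinate, sorted with cumulative weight:
  y=2 (T, w=100) cum 100
  y=4 (P, w=40) cum 140
  y=6 (Q, w=150) cum 290  ← median
  y=9 (V, w=30) cum 320
  y=10 (U, w=7) cum 327
  y=11 (S, w=4) cum 331
  y=11 (R, w=60) cum 391
  y=12 (W, w=5) cum 396
⇒ y* = 6

(9, 6)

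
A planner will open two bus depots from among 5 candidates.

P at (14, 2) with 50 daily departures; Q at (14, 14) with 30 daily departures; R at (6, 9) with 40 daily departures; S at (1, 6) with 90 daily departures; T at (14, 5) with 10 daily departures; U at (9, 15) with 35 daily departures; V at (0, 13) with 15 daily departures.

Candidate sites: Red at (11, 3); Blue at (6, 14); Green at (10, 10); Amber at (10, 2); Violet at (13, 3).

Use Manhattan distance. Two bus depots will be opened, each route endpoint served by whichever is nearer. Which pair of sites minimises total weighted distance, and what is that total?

Evaluate every pair (each demand assigned to the nearer of the two):
  {Blue, Violet}: total = 1985
  {Red, Blue}: total = 2105
  {Blue, Amber}: total = 2125
  {Green, Violet}: total = 2145
  {Red, Green}: total = 2265
  {Green, Amber}: total = 2285
  {Blue, Green}: total = 2545
  {Red, Violet}: total = 2905
  {Amber, Violet}: total = 2905
  {Red, Amber}: total = 3085
Best pair: {Blue, Violet} with total 1985.

{Blue, Violet}, total 1985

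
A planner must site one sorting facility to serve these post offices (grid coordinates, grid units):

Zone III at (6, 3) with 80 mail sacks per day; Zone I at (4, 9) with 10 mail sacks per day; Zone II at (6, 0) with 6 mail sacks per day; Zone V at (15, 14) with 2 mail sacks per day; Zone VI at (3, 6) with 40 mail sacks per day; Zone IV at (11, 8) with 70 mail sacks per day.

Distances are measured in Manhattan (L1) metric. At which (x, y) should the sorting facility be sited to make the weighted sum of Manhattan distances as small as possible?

Manhattan distance separates: Σwᵢ(|x−xᵢ|+|y−yᵢ|) = Σwᵢ|x−xᵢ| + Σwᵢ|y−yᵢ|, so x and y are optimised independently as 1-D weighted medians.
Total weight W = 208; half = 104.
x-coordinate, sorted with cumulative weight:
  x=3 (Zone VI, w=40) cum 40
  x=4 (Zone I, w=10) cum 50
  x=6 (Zone III, w=80) cum 130  ← median
  x=6 (Zone II, w=6) cum 136
  x=11 (Zone IV, w=70) cum 206
  x=15 (Zone V, w=2) cum 208
⇒ x* = 6
y-coordinate, sorted with cumulative weight:
  y=0 (Zone II, w=6) cum 6
  y=3 (Zone III, w=80) cum 86
  y=6 (Zone VI, w=40) cum 126  ← median
  y=8 (Zone IV, w=70) cum 196
  y=9 (Zone I, w=10) cum 206
  y=14 (Zone V, w=2) cum 208
⇒ y* = 6

(6, 6)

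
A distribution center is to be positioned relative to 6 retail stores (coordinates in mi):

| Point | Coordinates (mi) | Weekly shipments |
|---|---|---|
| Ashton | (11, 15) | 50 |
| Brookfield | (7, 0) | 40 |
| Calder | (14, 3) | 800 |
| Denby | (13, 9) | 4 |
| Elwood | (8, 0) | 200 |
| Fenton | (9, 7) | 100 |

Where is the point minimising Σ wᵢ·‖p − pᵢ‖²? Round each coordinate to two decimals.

(12.21, 3.25)

The minimiser of Σwᵢ‖p−pᵢ‖² is the weighted centroid p* = (Σwᵢpᵢ)/(Σwᵢ).
Σwᵢ = 1194.
Σwᵢxᵢ = 50·11 + 40·7 + 800·14 + 4·13 + 200·8 + 100·9 = 14582.
Σwᵢyᵢ = 50·15 + 40·0 + 800·3 + 4·9 + 200·0 + 100·7 = 3886.
x* = 14582/1194 = 12.21, y* = 3886/1194 = 3.25.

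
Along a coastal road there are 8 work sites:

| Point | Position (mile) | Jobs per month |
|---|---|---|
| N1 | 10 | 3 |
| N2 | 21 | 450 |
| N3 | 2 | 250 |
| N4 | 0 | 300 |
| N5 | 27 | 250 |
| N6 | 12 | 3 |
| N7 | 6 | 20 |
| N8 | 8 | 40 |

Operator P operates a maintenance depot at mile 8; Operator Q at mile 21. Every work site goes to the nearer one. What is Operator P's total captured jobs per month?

The indifferent point is the midpoint (8+21)/2 = 14.5; work sites left of it (closer to Operator P at 8) go to Operator P, those right go to Operator Q.
  N4 at 0 (w=300) → Operator P
  N3 at 2 (w=250) → Operator P
  N7 at 6 (w=20) → Operator P
  N8 at 8 (w=40) → Operator P
  N1 at 10 (w=3) → Operator P
  N6 at 12 (w=3) → Operator P
  N2 at 21 (w=450) → Operator Q
  N5 at 27 (w=250) → Operator Q
Operator P captures 616; Operator Q captures 700.

616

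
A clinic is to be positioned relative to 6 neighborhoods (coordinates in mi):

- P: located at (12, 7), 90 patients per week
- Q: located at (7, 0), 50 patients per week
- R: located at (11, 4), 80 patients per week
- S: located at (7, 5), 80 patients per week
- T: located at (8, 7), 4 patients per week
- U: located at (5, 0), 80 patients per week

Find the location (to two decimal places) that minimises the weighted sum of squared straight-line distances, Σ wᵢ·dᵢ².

(8.60, 3.59)

The minimiser of Σwᵢ‖p−pᵢ‖² is the weighted centroid p* = (Σwᵢpᵢ)/(Σwᵢ).
Σwᵢ = 384.
Σwᵢxᵢ = 90·12 + 50·7 + 80·11 + 80·7 + 4·8 + 80·5 = 3302.
Σwᵢyᵢ = 90·7 + 50·0 + 80·4 + 80·5 + 4·7 + 80·0 = 1378.
x* = 3302/384 = 8.60, y* = 1378/384 = 3.59.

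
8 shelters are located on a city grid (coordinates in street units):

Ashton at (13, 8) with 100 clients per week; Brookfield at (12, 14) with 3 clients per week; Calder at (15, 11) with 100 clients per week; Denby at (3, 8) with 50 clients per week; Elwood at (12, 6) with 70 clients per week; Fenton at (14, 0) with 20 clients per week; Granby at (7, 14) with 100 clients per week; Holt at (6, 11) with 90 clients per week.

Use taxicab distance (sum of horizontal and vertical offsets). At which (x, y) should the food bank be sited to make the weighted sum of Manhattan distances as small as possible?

Manhattan distance separates: Σwᵢ(|x−xᵢ|+|y−yᵢ|) = Σwᵢ|x−xᵢ| + Σwᵢ|y−yᵢ|, so x and y are optimised independently as 1-D weighted medians.
Total weight W = 533; half = 266.5.
x-coordinate, sorted with cumulative weight:
  x=3 (Denby, w=50) cum 50
  x=6 (Holt, w=90) cum 140
  x=7 (Granby, w=100) cum 240
  x=12 (Brookfield, w=3) cum 243
  x=12 (Elwood, w=70) cum 313  ← median
  x=13 (Ashton, w=100) cum 413
  x=14 (Fenton, w=20) cum 433
  x=15 (Calder, w=100) cum 533
⇒ x* = 12
y-coordinate, sorted with cumulative weight:
  y=0 (Fenton, w=20) cum 20
  y=6 (Elwood, w=70) cum 90
  y=8 (Ashton, w=100) cum 190
  y=8 (Denby, w=50) cum 240
  y=11 (Calder, w=100) cum 340  ← median
  y=11 (Holt, w=90) cum 430
  y=14 (Brookfield, w=3) cum 433
  y=14 (Granby, w=100) cum 533
⇒ y* = 11

(12, 11)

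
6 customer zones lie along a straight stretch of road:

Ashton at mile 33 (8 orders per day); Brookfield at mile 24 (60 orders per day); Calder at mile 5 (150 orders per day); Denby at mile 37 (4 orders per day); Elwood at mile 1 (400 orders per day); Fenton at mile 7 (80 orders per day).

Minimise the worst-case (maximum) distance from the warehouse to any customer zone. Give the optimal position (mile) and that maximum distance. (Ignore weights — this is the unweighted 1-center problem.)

The 1-center on a line is the midpoint of the two extreme points: leftmost at 1, rightmost at 37.
Optimal location = (1 + 37)/2 = 19; maximum distance = (37 − 1)/2 = 18.

location 19, max distance 18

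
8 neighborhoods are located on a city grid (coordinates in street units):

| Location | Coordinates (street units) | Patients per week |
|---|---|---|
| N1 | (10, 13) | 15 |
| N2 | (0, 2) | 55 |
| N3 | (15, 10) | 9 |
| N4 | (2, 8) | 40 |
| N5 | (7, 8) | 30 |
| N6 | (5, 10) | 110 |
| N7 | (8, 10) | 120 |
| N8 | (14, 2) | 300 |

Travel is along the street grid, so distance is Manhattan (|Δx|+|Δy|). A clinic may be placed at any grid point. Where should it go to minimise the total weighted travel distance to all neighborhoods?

(8, 2)

Manhattan distance separates: Σwᵢ(|x−xᵢ|+|y−yᵢ|) = Σwᵢ|x−xᵢ| + Σwᵢ|y−yᵢ|, so x and y are optimised independently as 1-D weighted medians.
Total weight W = 679; half = 339.5.
x-coordinate, sorted with cumulative weight:
  x=0 (N2, w=55) cum 55
  x=2 (N4, w=40) cum 95
  x=5 (N6, w=110) cum 205
  x=7 (N5, w=30) cum 235
  x=8 (N7, w=120) cum 355  ← median
  x=10 (N1, w=15) cum 370
  x=14 (N8, w=300) cum 670
  x=15 (N3, w=9) cum 679
⇒ x* = 8
y-coordinate, sorted with cumulative weight:
  y=2 (N2, w=55) cum 55
  y=2 (N8, w=300) cum 355  ← median
  y=8 (N4, w=40) cum 395
  y=8 (N5, w=30) cum 425
  y=10 (N3, w=9) cum 434
  y=10 (N6, w=110) cum 544
  y=10 (N7, w=120) cum 664
  y=13 (N1, w=15) cum 679
⇒ y* = 2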